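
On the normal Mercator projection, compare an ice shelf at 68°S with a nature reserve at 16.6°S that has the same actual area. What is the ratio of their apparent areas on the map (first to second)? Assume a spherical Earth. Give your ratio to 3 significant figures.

On Mercator, area is exaggerated by sec²φ = 1/cos²φ.
At 68°: sec²(68°) = 1/0.3746² = 7.126.
At 16.6°: sec²(16.6°) = 1/0.9583² = 1.089.
Ratio = 7.126/1.089 = cos²(16.6°)/cos²(68°) ≈ 6.54.

6.54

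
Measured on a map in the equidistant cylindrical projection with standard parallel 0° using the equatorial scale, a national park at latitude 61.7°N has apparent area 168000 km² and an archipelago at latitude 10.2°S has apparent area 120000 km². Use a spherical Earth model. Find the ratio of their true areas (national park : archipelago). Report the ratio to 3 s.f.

On the plate carrée, areal scale = h·k = 1 × sec φ, so true area = apparent × cos φ.
True area of national park: 168000 × cos(61.7°) = 168000 × 0.4741 = 79650 km².
True area of archipelago: 120000 × cos(10.2°) = 120000 × 0.9842 = 118100 km².
Ratio = 79650 / 118100 ≈ 0.674.

0.674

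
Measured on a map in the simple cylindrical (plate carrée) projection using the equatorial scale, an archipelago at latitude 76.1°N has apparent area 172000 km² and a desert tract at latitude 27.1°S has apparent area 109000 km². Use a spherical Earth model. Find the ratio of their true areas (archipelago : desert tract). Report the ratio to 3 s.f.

0.426

On the plate carrée, areal scale = h·k = 1 × sec φ, so true area = apparent × cos φ.
True area of archipelago: 172000 × cos(76.1°) = 172000 × 0.2402 = 41320 km².
True area of desert tract: 109000 × cos(27.1°) = 109000 × 0.8902 = 97030 km².
Ratio = 41320 / 97030 ≈ 0.426.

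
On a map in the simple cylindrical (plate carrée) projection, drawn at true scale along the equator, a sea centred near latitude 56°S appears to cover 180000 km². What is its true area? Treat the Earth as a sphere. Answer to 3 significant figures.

In the plate carrée (x = Rλ, y = Rφ), meridians are true-scale (h = 1) and parallels are stretched by k = sec φ.
Areal scale = h·k = 1 × sec φ; at 56°, h = 1.000, k = 1.788, so h·k = 1.788.
True area = apparent / (areal scale) = 180000 / 1.788 ≈ 101000 km².

101000 km²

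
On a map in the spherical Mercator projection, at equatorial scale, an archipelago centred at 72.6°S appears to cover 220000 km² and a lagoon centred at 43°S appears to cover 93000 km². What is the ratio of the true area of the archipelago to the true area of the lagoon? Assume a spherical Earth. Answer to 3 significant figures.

0.395

Mercator's areal exaggeration is sec²φ; hence true area = (apparent area) · cos²φ.
True area of archipelago: 220000 × cos²(72.6°) = 220000 × 0.08943 = 19670 km².
True area of lagoon: 93000 × cos²(43°) = 93000 × 0.5349 = 49740 km².
Ratio = 19670 / 49740 ≈ 0.395.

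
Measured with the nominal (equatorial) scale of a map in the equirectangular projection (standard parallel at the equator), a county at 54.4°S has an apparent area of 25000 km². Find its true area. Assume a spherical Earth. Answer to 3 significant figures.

14600 km²

For the equirectangular projection with φ₀ = 0 (plate carrée), h = 1 along meridians and k = sec φ along parallels.
Areal scale = h·k = 1 × sec φ; at 54.4°, h = 1.000, k = 1.718, so h·k = 1.718.
True area = apparent / (areal scale) = 25000 / 1.718 ≈ 14600 km².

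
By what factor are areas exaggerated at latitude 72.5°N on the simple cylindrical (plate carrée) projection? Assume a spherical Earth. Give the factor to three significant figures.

In the plate carrée (x = Rλ, y = Rφ), meridians are true-scale (h = 1) and parallels are stretched by k = sec φ.
Areal scale = h·k = 1 × sec φ; at 72.5°, h = 1.000, k = 3.326, so h·k = 3.326.

3.33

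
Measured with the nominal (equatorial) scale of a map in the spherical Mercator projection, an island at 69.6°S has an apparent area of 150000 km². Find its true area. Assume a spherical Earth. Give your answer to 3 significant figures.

18200 km²

For Mercator, h = k = sec φ (a conformal cylindrical projection has a single point scale, 1/cos φ).
Areal scale = k² = sec²φ = 1/cos²(69.6°) = 1/0.3486² = 8.230.
True area = apparent / (areal scale) = 150000 / 8.230 ≈ 18200 km².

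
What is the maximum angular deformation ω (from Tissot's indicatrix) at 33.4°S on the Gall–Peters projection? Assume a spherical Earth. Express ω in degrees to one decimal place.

18.9°

The Gall–Peters projection is cylindrical equal-area with φ₀ = 45°. A cylindrical equal-area projection with standard parallel φ₀ has meridian scale h = cos φ / cos φ₀ and parallel scale k = cos φ₀ / cos φ (so areas are preserved, h·k = 1).
At 33.4°: h = 1.181, k = 0.8470; principal scales a = 1.181, b = 0.8470.
sin(ω/2) = (a − b)/(a + b) = 0.3337/2.028 = 0.1646, so ω = 2 arcsin(0.1646) ≈ 18.9°.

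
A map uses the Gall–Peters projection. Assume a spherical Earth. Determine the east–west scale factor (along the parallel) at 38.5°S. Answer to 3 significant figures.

The Gall–Peters projection is cylindrical equal-area with φ₀ = 45°. A cylindrical equal-area projection with standard parallel φ₀ has meridian scale h = cos φ / cos φ₀ and parallel scale k = cos φ₀ / cos φ (so areas are preserved, h·k = 1).
k = cos 45° / cos 38.5° = 0.7071/0.7826 = 0.9035.

0.904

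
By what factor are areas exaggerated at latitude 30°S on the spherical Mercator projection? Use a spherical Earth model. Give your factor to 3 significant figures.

1.33

Mercator is conformal, so the point scale is isotropic: h = k = sec φ = 1/cos φ.
Areal scale = k² = sec²φ = 1/cos²(30°) = 1/0.8660² = 1.333.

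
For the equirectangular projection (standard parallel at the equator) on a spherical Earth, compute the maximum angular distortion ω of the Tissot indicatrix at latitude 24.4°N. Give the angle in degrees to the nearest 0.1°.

In the plate carrée (x = Rλ, y = Rφ), meridians are true-scale (h = 1) and parallels are stretched by k = sec φ.
At 24.4°: h = 1.000, k = 1.098; principal scales a = 1.098, b = 1.000.
sin(ω/2) = (a − b)/(a + b) = 0.09808/2.098 = 0.04675, so ω = 2 arcsin(0.04675) ≈ 5.4°.

5.4°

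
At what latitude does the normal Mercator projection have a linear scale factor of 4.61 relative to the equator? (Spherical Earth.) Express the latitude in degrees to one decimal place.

Mercator scale is k = sec φ = 1/cos φ.
1/cos φ = 4.61  ⇒  cos φ = 0.2169  ⇒  φ = arccos(0.2169) ≈ 77.5°.

77.5°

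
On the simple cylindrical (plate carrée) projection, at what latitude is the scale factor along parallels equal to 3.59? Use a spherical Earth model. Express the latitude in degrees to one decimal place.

73.8°

Plate carrée: h = 1, k = sec φ along parallels.
sec φ = 3.59  ⇒  cos φ = 0.2786  ⇒  φ ≈ 73.8°.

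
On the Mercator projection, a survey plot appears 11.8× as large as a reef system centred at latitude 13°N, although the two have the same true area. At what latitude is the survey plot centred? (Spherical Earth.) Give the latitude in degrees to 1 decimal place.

73.5°

Mercator areal scale is sec²φ, so apparent-area ratio = sec²φ₁ / sec²φ₂ = cos²φ₂ / cos²φ₁.
cos²φ₂ / cos²φ₁ = 11.8  ⇒  cos φ₁ = cos 13° / √11.8 = 0.9744/3.435 = 0.2837.
φ₁ = arccos(0.2837) ≈ 73.5°.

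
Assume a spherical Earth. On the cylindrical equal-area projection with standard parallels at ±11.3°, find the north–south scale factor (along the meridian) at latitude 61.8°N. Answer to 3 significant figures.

For cylindrical equal-area with standard parallel φ₀, h = cos φ / cos φ₀ and k = cos φ₀ / cos φ, so h·k = 1.
h = cos 61.8° / cos 11.3° = 0.4726/0.9806 = 0.4819.

0.482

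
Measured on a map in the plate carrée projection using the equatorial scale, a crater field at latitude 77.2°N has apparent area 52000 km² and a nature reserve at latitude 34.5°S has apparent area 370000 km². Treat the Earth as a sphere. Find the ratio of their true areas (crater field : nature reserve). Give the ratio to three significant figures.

0.0378

Plate carrée has h = 1 and k = sec φ, giving areal scale sec φ; true area = (apparent area) · cos φ.
True area of crater field: 52000 × cos(77.2°) = 52000 × 0.2215 = 11520 km².
True area of nature reserve: 370000 × cos(34.5°) = 370000 × 0.8241 = 304900 km².
Ratio = 11520 / 304900 ≈ 0.0378.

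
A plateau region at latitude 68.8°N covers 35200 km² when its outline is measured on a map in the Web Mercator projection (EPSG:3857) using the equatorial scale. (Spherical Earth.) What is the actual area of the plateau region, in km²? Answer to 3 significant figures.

4600 km²

Mercator is conformal, so the point scale is isotropic: h = k = sec φ = 1/cos φ.
Areal scale = k² = sec²φ = 1/cos²(68.8°) = 1/0.3616² = 7.647.
True area = apparent / (areal scale) = 35200 / 7.647 ≈ 4600 km².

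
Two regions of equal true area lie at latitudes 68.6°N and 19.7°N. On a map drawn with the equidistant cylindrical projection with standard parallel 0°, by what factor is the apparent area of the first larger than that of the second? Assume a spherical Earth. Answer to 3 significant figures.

2.58

For the equirectangular projection with φ₀ = 0 (plate carrée), h = 1 along meridians and k = sec φ along parallels.
Areal scale at 68.6°: h·k = 1.000 × 2.741 = 2.741.
Areal scale at 19.7°: h·k = 1.000 × 1.062 = 1.062.
Ratio = 2.741/1.062 ≈ 2.58.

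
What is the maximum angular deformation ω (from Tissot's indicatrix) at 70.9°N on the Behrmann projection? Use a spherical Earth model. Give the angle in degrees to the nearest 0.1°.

The Behrmann projection is cylindrical equal-area with φ₀ = 30°. Cylindrical equal-area (φ₀ = 30°): h = cos φ / cos 30° along meridians, k = cos 30° / cos φ along parallels; h·k = 1.
At 70.9°: h = 0.3778, k = 2.647; principal scales a = 2.647, b = 0.3778.
sin(ω/2) = (a − b)/(a + b) = 2.269/3.024 = 0.7501, so ω = 2 arcsin(0.7501) ≈ 97.2°.

97.2°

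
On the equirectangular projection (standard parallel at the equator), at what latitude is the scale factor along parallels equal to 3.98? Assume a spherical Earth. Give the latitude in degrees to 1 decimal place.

Plate carrée: h = 1, k = sec φ along parallels.
sec φ = 3.98  ⇒  cos φ = 0.2513  ⇒  φ ≈ 75.4°.

75.4°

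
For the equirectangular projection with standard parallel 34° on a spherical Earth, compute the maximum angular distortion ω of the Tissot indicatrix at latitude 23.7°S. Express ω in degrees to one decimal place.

5.7°

In the equirectangular projection with standard parallel φ₀ = 34° (x = Rλ cos φ₀, y = Rφ), meridians are true-scale (h = 1) and the parallel scale is k = cos φ₀ / cos φ.
At 23.7°: h = 1.000, k = 0.9054; principal scales a = 1.000, b = 0.9054.
sin(ω/2) = (a − b)/(a + b) = 0.09460/1.905 = 0.04965, so ω = 2 arcsin(0.04965) ≈ 5.7°.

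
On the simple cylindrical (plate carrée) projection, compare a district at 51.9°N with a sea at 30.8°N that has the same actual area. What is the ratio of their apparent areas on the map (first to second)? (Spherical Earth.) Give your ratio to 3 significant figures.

1.39

In the plate carrée (x = Rλ, y = Rφ), meridians are true-scale (h = 1) and parallels are stretched by k = sec φ.
Areal scale at 51.9°: h·k = 1.000 × 1.621 = 1.621.
Areal scale at 30.8°: h·k = 1.000 × 1.164 = 1.164.
Ratio = 1.621/1.164 ≈ 1.39.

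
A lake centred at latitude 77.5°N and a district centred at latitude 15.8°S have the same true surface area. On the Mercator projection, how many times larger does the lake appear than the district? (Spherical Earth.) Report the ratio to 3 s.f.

Mercator areal scale is sec²φ.
At 77.5°: sec²(77.5°) = 1/0.2164² = 21.35.
At 15.8°: sec²(15.8°) = 1/0.9622² = 1.080.
Ratio = 21.35/1.080 = cos²(15.8°)/cos²(77.5°) ≈ 19.8.

19.8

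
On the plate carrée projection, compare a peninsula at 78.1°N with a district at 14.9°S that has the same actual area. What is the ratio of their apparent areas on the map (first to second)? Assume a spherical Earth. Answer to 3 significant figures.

Plate carrée maps x = Rλ, y = Rφ. The meridian scale is h = 1 and the parallel scale is k = 1/cos φ = sec φ.
Areal scale at 78.1°: h·k = 1.000 × 4.850 = 4.850.
Areal scale at 14.9°: h·k = 1.000 × 1.035 = 1.035.
Ratio = 4.850/1.035 ≈ 4.69.

4.69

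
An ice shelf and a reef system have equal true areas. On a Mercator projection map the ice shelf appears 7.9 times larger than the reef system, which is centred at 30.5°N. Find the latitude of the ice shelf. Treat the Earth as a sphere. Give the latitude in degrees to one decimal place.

Mercator areal scale is sec²φ, so apparent-area ratio = sec²φ₁ / sec²φ₂ = cos²φ₂ / cos²φ₁.
cos²φ₂ / cos²φ₁ = 7.9  ⇒  cos φ₁ = cos 30.5° / √7.9 = 0.8616/2.811 = 0.3066.
φ₁ = arccos(0.3066) ≈ 72.1°.

72.1°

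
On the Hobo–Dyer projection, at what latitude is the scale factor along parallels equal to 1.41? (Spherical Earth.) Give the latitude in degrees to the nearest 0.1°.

The Hobo–Dyer projection is cylindrical equal-area with φ₀ = 37.5°. For cylindrical equal-area with standard parallel φ₀, h = cos φ / cos φ₀ and k = cos φ₀ / cos φ, so h·k = 1.
k = cos φ₀ / cos φ = 1.41  ⇒  cos φ = cos 37.5° / 1.41 = 0.5627.
φ = arccos(0.5627) ≈ 55.8°.

55.8°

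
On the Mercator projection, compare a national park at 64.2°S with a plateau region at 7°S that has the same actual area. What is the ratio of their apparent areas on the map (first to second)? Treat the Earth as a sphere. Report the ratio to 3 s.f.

5.20

Mercator is conformal with k = sec φ, so areal scale = k² = sec²φ.
At 64.2°: sec²(64.2°) = 1/0.4352² = 5.279.
At 7°: sec²(7°) = 1/0.9925² = 1.015.
Ratio = 5.279/1.015 = cos²(7°)/cos²(64.2°) ≈ 5.20.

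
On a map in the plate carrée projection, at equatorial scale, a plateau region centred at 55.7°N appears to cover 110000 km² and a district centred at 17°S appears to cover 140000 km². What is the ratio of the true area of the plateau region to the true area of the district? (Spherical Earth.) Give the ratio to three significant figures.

Plate carrée has h = 1 and k = sec φ, giving areal scale sec φ; true area = (apparent area) · cos φ.
True area of plateau region: 110000 × cos(55.7°) = 110000 × 0.5635 = 61990 km².
True area of district: 140000 × cos(17°) = 140000 × 0.9563 = 133900 km².
Ratio = 61990 / 133900 ≈ 0.463.

0.463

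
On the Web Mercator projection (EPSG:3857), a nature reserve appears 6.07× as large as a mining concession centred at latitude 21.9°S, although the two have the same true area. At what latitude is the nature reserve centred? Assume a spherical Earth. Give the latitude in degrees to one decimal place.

67.9°

Mercator areal scale is sec²φ, so apparent-area ratio = sec²φ₁ / sec²φ₂ = cos²φ₂ / cos²φ₁.
cos²φ₂ / cos²φ₁ = 6.07  ⇒  cos φ₁ = cos 21.9° / √6.07 = 0.9278/2.464 = 0.3766.
φ₁ = arccos(0.3766) ≈ 67.9°.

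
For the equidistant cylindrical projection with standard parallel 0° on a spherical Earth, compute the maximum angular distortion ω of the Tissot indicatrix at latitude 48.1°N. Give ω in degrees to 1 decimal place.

23.0°

In the plate carrée (x = Rλ, y = Rφ), meridians are true-scale (h = 1) and parallels are stretched by k = sec φ.
At 48.1°: h = 1.000, k = 1.497; principal scales a = 1.497, b = 1.000.
sin(ω/2) = (a − b)/(a + b) = 0.4974/2.497 = 0.1992, so ω = 2 arcsin(0.1992) ≈ 23.0°.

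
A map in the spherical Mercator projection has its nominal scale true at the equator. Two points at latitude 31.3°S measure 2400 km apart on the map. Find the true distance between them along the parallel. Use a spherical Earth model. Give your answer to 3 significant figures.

2050 km

The Mercator projection is conformal; its linear scale factor is the same in every direction and equals sec φ = 1/cos φ.
Along the parallel at 31.3°, map distances are exaggerated by k = sec 31.3° = 1.170.
True distance = 2400 / 1.170 = 2400 × cos 31.3° ≈ 2050 km.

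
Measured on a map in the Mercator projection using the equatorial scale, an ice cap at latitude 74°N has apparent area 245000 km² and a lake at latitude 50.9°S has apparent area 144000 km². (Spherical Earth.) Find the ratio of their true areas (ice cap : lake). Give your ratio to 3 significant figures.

0.325

Since Mercator area scale is 1/cos²φ, the true area equals the apparent area multiplied by cos²φ.
True area of ice cap: 245000 × cos²(74°) = 245000 × 0.07598 = 18610 km².
True area of lake: 144000 × cos²(50.9°) = 144000 × 0.3978 = 57280 km².
Ratio = 18610 / 57280 ≈ 0.325.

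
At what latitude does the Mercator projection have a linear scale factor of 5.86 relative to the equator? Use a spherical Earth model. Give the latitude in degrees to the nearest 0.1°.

Mercator scale is k = sec φ = 1/cos φ.
1/cos φ = 5.86  ⇒  cos φ = 0.1706  ⇒  φ = arccos(0.1706) ≈ 80.2°.

80.2°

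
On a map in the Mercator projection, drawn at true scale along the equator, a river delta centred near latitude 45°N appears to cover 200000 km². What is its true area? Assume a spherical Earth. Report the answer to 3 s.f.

100000 km²

The Mercator projection is conformal; its linear scale factor is the same in every direction and equals sec φ = 1/cos φ.
Areal scale = k² = sec²φ = 1/cos²(45°) = 1/0.7071² = 2.000.
True area = apparent / (areal scale) = 200000 / 2.000 ≈ 100000 km².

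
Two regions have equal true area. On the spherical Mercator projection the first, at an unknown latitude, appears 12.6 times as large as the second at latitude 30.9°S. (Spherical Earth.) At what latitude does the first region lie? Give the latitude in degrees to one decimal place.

For equal true areas on Mercator, apparent areas scale as sec²φ, so the ratio is cos²φ₂ / cos²φ₁.
cos²φ₂ / cos²φ₁ = 12.6  ⇒  cos φ₁ = cos 30.9° / √12.6 = 0.8581/3.550 = 0.2417.
φ₁ = arccos(0.2417) ≈ 76.0°.

76.0°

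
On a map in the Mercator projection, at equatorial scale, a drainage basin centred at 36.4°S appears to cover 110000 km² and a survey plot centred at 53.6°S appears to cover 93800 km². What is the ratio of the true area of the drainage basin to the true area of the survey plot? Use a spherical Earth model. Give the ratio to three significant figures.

On Mercator the areal scale is sec²φ, so true area = apparent × cos²φ.
True area of drainage basin: 110000 × cos²(36.4°) = 110000 × 0.6479 = 71260 km².
True area of survey plot: 93800 × cos²(53.6°) = 93800 × 0.3521 = 33030 km².
Ratio = 71260 / 33030 ≈ 2.16.

2.16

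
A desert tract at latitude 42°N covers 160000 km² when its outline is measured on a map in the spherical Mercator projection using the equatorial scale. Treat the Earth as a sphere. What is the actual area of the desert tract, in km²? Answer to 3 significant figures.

Mercator is conformal, so the point scale is isotropic: h = k = sec φ = 1/cos φ.
Areal scale = k² = sec²φ = 1/cos²(42°) = 1/0.7431² = 1.811.
True area = apparent / (areal scale) = 160000 / 1.811 ≈ 88400 km².

88400 km²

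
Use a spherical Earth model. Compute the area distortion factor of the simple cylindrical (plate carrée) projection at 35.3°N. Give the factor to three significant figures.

1.23

For the equirectangular projection with φ₀ = 0 (plate carrée), h = 1 along meridians and k = sec φ along parallels.
Areal scale = h·k = 1 × sec φ; at 35.3°, h = 1.000, k = 1.225, so h·k = 1.225.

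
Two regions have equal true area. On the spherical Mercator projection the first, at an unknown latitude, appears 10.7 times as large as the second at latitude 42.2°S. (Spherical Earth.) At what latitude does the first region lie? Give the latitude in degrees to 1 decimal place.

76.9°

On Mercator, (apparent₁)/(apparent₂) = sec²φ₁ / sec²φ₂ when true areas are equal.
cos²φ₂ / cos²φ₁ = 10.7  ⇒  cos φ₁ = cos 42.2° / √10.7 = 0.7408/3.271 = 0.2265.
φ₁ = arccos(0.2265) ≈ 76.9°.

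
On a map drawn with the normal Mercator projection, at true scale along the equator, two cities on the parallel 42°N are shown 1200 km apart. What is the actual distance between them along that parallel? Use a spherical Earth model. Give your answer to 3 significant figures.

Mercator is conformal, so the point scale is isotropic: h = k = sec φ = 1/cos φ.
Along the parallel at 42°, map distances are exaggerated by k = sec 42° = 1.346.
True distance = 1200 / 1.346 = 1200 × cos 42° ≈ 892 km.

892 km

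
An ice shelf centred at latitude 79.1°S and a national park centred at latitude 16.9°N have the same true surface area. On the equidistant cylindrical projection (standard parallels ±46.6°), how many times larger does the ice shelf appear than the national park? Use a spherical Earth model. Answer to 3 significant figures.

5.06

In the equirectangular projection with standard parallel φ₀ = 46.6° (x = Rλ cos φ₀, y = Rφ), meridians are true-scale (h = 1) and the parallel scale is k = cos φ₀ / cos φ.
Areal scale at 79.1°: h·k = 1.000 × 3.634 = 3.634.
Areal scale at 16.9°: h·k = 1.000 × 0.7181 = 0.7181.
Ratio = 3.634/0.7181 ≈ 5.06.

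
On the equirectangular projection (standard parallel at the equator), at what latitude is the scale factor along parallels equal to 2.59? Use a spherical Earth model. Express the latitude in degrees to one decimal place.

67.3°

Plate carrée: h = 1, k = sec φ along parallels.
sec φ = 2.59  ⇒  cos φ = 0.3861  ⇒  φ ≈ 67.3°.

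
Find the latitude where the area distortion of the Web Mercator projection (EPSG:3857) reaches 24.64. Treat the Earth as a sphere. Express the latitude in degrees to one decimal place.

78.4°

Mercator areal scale is sec²φ.
sec²φ = 24.64  ⇒  cos²φ = 0.04058  ⇒  cos φ = 0.2015.
φ = arccos(0.2015) ≈ 78.4°.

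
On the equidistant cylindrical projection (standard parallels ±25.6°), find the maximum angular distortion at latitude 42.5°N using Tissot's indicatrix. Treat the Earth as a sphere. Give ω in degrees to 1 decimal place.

The equidistant cylindrical projection with φ₀ = 25.6° has h = 1 (meridians true) and k = cos φ₀ / cos φ along parallels.
At 42.5°: h = 1.000, k = 1.223; principal scales a = 1.223, b = 1.000.
sin(ω/2) = (a − b)/(a + b) = 0.2232/2.223 = 0.1004, so ω = 2 arcsin(0.1004) ≈ 11.5°.

11.5°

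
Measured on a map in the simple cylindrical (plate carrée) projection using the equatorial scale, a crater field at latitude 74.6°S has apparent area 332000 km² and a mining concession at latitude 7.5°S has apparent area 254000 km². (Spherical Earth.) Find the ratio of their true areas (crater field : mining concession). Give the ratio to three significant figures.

0.350

Plate carrée has h = 1 and k = sec φ, giving areal scale sec φ; true area = (apparent area) · cos φ.
True area of crater field: 332000 × cos(74.6°) = 332000 × 0.2656 = 88160 km².
True area of mining concession: 254000 × cos(7.5°) = 254000 × 0.9914 = 251800 km².
Ratio = 88160 / 251800 ≈ 0.350.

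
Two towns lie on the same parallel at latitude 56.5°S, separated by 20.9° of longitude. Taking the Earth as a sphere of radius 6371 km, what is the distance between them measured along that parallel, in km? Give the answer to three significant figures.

1280 km

Arc length along a parallel = R cos φ · Δλ (with Δλ in radians).
= 6371 × cos 56.5° × (20.9° × π/180) = 6371 × 0.5519 × 0.3648 ≈ 1280 km.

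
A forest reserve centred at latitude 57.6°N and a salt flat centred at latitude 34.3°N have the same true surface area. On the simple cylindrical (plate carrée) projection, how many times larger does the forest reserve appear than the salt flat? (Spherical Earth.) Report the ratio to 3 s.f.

1.54

Plate carrée maps x = Rλ, y = Rφ. The meridian scale is h = 1 and the parallel scale is k = 1/cos φ = sec φ.
Areal scale at 57.6°: h·k = 1.000 × 1.866 = 1.866.
Areal scale at 34.3°: h·k = 1.000 × 1.211 = 1.211.
Ratio = 1.866/1.211 ≈ 1.54.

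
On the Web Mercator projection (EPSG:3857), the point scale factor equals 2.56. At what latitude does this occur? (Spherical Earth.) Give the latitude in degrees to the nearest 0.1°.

Mercator scale is k = sec φ = 1/cos φ.
1/cos φ = 2.56  ⇒  cos φ = 0.3906  ⇒  φ = arccos(0.3906) ≈ 67.0°.

67.0°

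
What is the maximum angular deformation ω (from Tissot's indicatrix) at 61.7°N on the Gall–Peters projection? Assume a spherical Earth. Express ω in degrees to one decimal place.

44.6°

The Gall–Peters projection is cylindrical equal-area with φ₀ = 45°. For cylindrical equal-area with standard parallel φ₀, h = cos φ / cos φ₀ and k = cos φ₀ / cos φ, so h·k = 1.
At 61.7°: h = 0.6705, k = 1.492; principal scales a = 1.492, b = 0.6705.
sin(ω/2) = (a − b)/(a + b) = 0.8210/2.162 = 0.3798, so ω = 2 arcsin(0.3798) ≈ 44.6°.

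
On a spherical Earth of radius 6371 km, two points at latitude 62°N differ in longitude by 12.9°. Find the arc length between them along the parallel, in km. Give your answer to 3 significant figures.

Arc length along a parallel = R cos φ · Δλ (with Δλ in radians).
= 6371 × cos 62° × (12.9° × π/180) = 6371 × 0.4695 × 0.2251 ≈ 673 km.

673 km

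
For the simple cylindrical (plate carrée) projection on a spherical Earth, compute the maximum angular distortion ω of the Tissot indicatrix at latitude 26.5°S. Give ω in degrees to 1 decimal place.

In the plate carrée (x = Rλ, y = Rφ), meridians are true-scale (h = 1) and parallels are stretched by k = sec φ.
At 26.5°: h = 1.000, k = 1.117; principal scales a = 1.117, b = 1.000.
sin(ω/2) = (a − b)/(a + b) = 0.1174/2.117 = 0.05545, so ω = 2 arcsin(0.05545) ≈ 6.4°.

6.4°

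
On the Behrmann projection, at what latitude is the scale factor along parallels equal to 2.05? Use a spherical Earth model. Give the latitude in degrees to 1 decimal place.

65.0°

The Behrmann projection is cylindrical equal-area with φ₀ = 30°. For cylindrical equal-area with standard parallel φ₀, h = cos φ / cos φ₀ and k = cos φ₀ / cos φ, so h·k = 1.
k = cos φ₀ / cos φ = 2.05  ⇒  cos φ = cos 30° / 2.05 = 0.4225.
φ = arccos(0.4225) ≈ 65.0°.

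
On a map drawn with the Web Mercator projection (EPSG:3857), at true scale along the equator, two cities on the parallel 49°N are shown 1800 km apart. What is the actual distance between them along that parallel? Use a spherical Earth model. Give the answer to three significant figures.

For Mercator, h = k = sec φ (a conformal cylindrical projection has a single point scale, 1/cos φ).
Along the parallel at 49°, map distances are exaggerated by k = sec 49° = 1.524.
True distance = 1800 / 1.524 = 1800 × cos 49° ≈ 1180 km.

1180 km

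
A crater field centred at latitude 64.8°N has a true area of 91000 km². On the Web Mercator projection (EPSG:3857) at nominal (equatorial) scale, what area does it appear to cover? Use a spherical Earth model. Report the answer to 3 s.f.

The Mercator projection is conformal; its linear scale factor is the same in every direction and equals sec φ = 1/cos φ.
Areal scale = k² = sec²φ = 1/cos²(64.8°) = 1/0.4258² = 5.516.
Apparent area = 91000 × 5.516 ≈ 502000 km².

502000 km²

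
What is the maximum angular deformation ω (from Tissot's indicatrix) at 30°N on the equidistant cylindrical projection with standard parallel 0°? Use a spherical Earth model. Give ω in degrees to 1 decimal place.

Plate carrée maps x = Rλ, y = Rφ. The meridian scale is h = 1 and the parallel scale is k = 1/cos φ = sec φ.
At 30°: h = 1.000, k = 1.155; principal scales a = 1.155, b = 1.000.
sin(ω/2) = (a − b)/(a + b) = 0.1547/2.155 = 0.07180, so ω = 2 arcsin(0.07180) ≈ 8.2°.

8.2°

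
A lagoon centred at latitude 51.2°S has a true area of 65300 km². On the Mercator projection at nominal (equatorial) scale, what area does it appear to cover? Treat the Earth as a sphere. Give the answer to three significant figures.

166000 km²

Mercator is conformal, so the point scale is isotropic: h = k = sec φ = 1/cos φ.
Areal scale = k² = sec²φ = 1/cos²(51.2°) = 1/0.6266² = 2.547.
Apparent area = 65300 × 2.547 ≈ 166000 km².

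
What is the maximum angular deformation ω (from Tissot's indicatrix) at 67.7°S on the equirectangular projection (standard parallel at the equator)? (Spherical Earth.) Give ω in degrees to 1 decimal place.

In the plate carrée (x = Rλ, y = Rφ), meridians are true-scale (h = 1) and parallels are stretched by k = sec φ.
At 67.7°: h = 1.000, k = 2.635; principal scales a = 2.635, b = 1.000.
sin(ω/2) = (a − b)/(a + b) = 1.635/3.635 = 0.4498, so ω = 2 arcsin(0.4498) ≈ 53.5°.

53.5°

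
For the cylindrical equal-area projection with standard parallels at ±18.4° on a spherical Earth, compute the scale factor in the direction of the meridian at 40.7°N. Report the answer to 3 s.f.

A cylindrical equal-area projection with standard parallel φ₀ has meridian scale h = cos φ / cos φ₀ and parallel scale k = cos φ₀ / cos φ (so areas are preserved, h·k = 1).
h = cos 40.7° / cos 18.4° = 0.7581/0.9489 = 0.7990.

0.799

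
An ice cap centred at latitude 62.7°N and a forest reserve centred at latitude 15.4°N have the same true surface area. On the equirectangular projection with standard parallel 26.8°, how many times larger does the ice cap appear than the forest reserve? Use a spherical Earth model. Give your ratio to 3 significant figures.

The equidistant cylindrical projection with φ₀ = 26.8° has h = 1 (meridians true) and k = cos φ₀ / cos φ along parallels.
Areal scale at 62.7°: h·k = 1.000 × 1.946 = 1.946.
Areal scale at 15.4°: h·k = 1.000 × 0.9258 = 0.9258.
Ratio = 1.946/0.9258 ≈ 2.10.

2.10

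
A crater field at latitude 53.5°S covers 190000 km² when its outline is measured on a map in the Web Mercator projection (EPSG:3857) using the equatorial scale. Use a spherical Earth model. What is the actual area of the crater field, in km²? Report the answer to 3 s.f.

Mercator is conformal, so the point scale is isotropic: h = k = sec φ = 1/cos φ.
Areal scale = k² = sec²φ = 1/cos²(53.5°) = 1/0.5948² = 2.826.
True area = apparent / (areal scale) = 190000 / 2.826 ≈ 67200 km².

67200 km²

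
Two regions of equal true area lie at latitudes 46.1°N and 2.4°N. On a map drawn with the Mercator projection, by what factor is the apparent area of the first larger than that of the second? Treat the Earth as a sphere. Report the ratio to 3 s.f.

2.08

Mercator is conformal with k = sec φ, so areal scale = k² = sec²φ.
At 46.1°: sec²(46.1°) = 1/0.6934² = 2.080.
At 2.4°: sec²(2.4°) = 1/0.9991² = 1.002.
Ratio = 2.080/1.002 = cos²(2.4°)/cos²(46.1°) ≈ 2.08.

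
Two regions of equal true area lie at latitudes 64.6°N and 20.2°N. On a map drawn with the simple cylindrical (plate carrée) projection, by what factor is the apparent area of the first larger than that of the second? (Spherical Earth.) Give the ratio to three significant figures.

2.19

In the plate carrée (x = Rλ, y = Rφ), meridians are true-scale (h = 1) and parallels are stretched by k = sec φ.
Areal scale at 64.6°: h·k = 1.000 × 2.331 = 2.331.
Areal scale at 20.2°: h·k = 1.000 × 1.066 = 1.066.
Ratio = 2.331/1.066 ≈ 2.19.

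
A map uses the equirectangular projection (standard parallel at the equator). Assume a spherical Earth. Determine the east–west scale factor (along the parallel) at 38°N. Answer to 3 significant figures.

1.27

For the equirectangular projection with φ₀ = 0 (plate carrée), h = 1 along meridians and k = sec φ along parallels.
k = 1/cos 38° = 1/0.7880 = 1.269.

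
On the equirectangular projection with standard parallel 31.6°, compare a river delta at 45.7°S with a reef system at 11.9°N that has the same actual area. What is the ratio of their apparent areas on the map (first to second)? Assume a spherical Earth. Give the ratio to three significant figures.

1.40

The equidistant cylindrical projection with φ₀ = 31.6° has h = 1 (meridians true) and k = cos φ₀ / cos φ along parallels.
Areal scale at 45.7°: h·k = 1.000 × 1.220 = 1.220.
Areal scale at 11.9°: h·k = 1.000 × 0.8704 = 0.8704.
Ratio = 1.220/0.8704 ≈ 1.40.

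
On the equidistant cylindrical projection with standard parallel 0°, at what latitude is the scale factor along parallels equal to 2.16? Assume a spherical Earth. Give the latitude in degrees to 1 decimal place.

Plate carrée: h = 1, k = sec φ along parallels.
sec φ = 2.16  ⇒  cos φ = 0.4630  ⇒  φ ≈ 62.4°.

62.4°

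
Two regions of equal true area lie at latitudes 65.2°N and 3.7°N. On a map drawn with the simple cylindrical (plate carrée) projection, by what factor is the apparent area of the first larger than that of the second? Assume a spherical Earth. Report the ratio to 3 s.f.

2.38

Plate carrée maps x = Rλ, y = Rφ. The meridian scale is h = 1 and the parallel scale is k = 1/cos φ = sec φ.
Areal scale at 65.2°: h·k = 1.000 × 2.384 = 2.384.
Areal scale at 3.7°: h·k = 1.000 × 1.002 = 1.002.
Ratio = 2.384/1.002 ≈ 2.38.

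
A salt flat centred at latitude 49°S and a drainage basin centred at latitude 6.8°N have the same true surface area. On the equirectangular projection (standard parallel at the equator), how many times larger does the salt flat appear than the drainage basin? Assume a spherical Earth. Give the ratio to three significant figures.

For the equirectangular projection with φ₀ = 0 (plate carrée), h = 1 along meridians and k = sec φ along parallels.
Areal scale at 49°: h·k = 1.000 × 1.524 = 1.524.
Areal scale at 6.8°: h·k = 1.000 × 1.007 = 1.007.
Ratio = 1.524/1.007 ≈ 1.51.

1.51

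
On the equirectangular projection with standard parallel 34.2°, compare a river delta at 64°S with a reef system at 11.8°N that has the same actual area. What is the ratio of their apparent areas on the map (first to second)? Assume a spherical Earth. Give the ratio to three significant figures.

2.23

The equidistant cylindrical projection with φ₀ = 34.2° has h = 1 (meridians true) and k = cos φ₀ / cos φ along parallels.
Areal scale at 64°: h·k = 1.000 × 1.887 = 1.887.
Areal scale at 11.8°: h·k = 1.000 × 0.8449 = 0.8449.
Ratio = 1.887/0.8449 ≈ 2.23.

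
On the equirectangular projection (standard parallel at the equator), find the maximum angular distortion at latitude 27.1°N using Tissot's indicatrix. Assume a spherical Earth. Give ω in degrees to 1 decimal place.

For the equirectangular projection with φ₀ = 0 (plate carrée), h = 1 along meridians and k = sec φ along parallels.
At 27.1°: h = 1.000, k = 1.123; principal scales a = 1.123, b = 1.000.
sin(ω/2) = (a − b)/(a + b) = 0.1233/2.123 = 0.05808, so ω = 2 arcsin(0.05808) ≈ 6.7°.

6.7°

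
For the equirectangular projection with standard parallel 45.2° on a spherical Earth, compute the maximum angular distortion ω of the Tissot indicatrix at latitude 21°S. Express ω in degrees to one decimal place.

In the equirectangular projection with standard parallel φ₀ = 45.2° (x = Rλ cos φ₀, y = Rφ), meridians are true-scale (h = 1) and the parallel scale is k = cos φ₀ / cos φ.
At 21°: h = 1.000, k = 0.7548; principal scales a = 1.000, b = 0.7548.
sin(ω/2) = (a − b)/(a + b) = 0.2452/1.755 = 0.1398, so ω = 2 arcsin(0.1398) ≈ 16.1°.

16.1°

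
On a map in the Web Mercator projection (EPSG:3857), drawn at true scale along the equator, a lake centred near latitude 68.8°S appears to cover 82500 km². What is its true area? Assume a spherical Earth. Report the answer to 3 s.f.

For Mercator, h = k = sec φ (a conformal cylindrical projection has a single point scale, 1/cos φ).
Areal scale = k² = sec²φ = 1/cos²(68.8°) = 1/0.3616² = 7.647.
True area = apparent / (areal scale) = 82500 / 7.647 ≈ 10800 km².

10800 km²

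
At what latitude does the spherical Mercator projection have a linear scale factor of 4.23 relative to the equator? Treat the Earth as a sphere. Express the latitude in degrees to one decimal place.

Mercator scale is k = sec φ = 1/cos φ.
1/cos φ = 4.23  ⇒  cos φ = 0.2364  ⇒  φ = arccos(0.2364) ≈ 76.3°.

76.3°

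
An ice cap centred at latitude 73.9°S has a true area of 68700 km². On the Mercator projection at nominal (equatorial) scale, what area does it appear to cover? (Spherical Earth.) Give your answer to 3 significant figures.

893000 km²

The Mercator projection is conformal; its linear scale factor is the same in every direction and equals sec φ = 1/cos φ.
Areal scale = k² = sec²φ = 1/cos²(73.9°) = 1/0.2773² = 13.00.
Apparent area = 68700 × 13.00 ≈ 893000 km².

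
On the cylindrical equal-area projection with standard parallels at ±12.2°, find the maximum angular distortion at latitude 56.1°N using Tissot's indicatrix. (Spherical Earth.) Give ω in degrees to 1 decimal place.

Cylindrical equal-area (φ₀ = 12.2°): h = cos φ / cos 12.2° along meridians, k = cos 12.2° / cos φ along parallels; h·k = 1.
At 56.1°: h = 0.5706, k = 1.752; principal scales a = 1.752, b = 0.5706.
sin(ω/2) = (a − b)/(a + b) = 1.182/2.323 = 0.5087, so ω = 2 arcsin(0.5087) ≈ 61.2°.

61.2°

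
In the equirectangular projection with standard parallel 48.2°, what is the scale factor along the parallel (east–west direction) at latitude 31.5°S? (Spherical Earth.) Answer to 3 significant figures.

In the equirectangular projection with standard parallel φ₀ = 48.2° (x = Rλ cos φ₀, y = Rφ), meridians are true-scale (h = 1) and the parallel scale is k = cos φ₀ / cos φ.
k = cos 48.2° / cos 31.5° = 0.6665/0.8526 = 0.7817.

0.782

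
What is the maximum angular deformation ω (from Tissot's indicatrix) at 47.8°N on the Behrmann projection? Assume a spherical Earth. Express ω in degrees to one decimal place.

The Behrmann projection is cylindrical equal-area with φ₀ = 30°. For cylindrical equal-area with standard parallel φ₀, h = cos φ / cos φ₀ and k = cos φ₀ / cos φ, so h·k = 1.
At 47.8°: h = 0.7756, k = 1.289; principal scales a = 1.289, b = 0.7756.
sin(ω/2) = (a − b)/(a + b) = 0.5136/2.065 = 0.2487, so ω = 2 arcsin(0.2487) ≈ 28.8°.

28.8°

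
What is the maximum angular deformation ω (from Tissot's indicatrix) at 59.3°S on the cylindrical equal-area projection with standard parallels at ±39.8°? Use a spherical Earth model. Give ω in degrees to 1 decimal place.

Cylindrical equal-area (φ₀ = 39.8°): h = cos φ / cos 39.8° along meridians, k = cos 39.8° / cos φ along parallels; h·k = 1.
At 59.3°: h = 0.6645, k = 1.505; principal scales a = 1.505, b = 0.6645.
sin(ω/2) = (a − b)/(a + b) = 0.8403/2.169 = 0.3874, so ω = 2 arcsin(0.3874) ≈ 45.6°.

45.6°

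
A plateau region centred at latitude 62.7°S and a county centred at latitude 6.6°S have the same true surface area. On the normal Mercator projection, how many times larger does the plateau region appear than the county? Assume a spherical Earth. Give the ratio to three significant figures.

4.69

On Mercator, area is exaggerated by sec²φ = 1/cos²φ.
At 62.7°: sec²(62.7°) = 1/0.4586² = 4.754.
At 6.6°: sec²(6.6°) = 1/0.9934² = 1.013.
Ratio = 4.754/1.013 = cos²(6.6°)/cos²(62.7°) ≈ 4.69.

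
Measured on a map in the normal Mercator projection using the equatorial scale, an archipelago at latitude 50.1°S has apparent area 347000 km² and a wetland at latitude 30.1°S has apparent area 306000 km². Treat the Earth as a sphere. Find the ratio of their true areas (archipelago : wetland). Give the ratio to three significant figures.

Mercator's areal exaggeration is sec²φ; hence true area = (apparent area) · cos²φ.
True area of archipelago: 347000 × cos²(50.1°) = 347000 × 0.4115 = 142800 km².
True area of wetland: 306000 × cos²(30.1°) = 306000 × 0.7485 = 229000 km².
Ratio = 142800 / 229000 ≈ 0.623.

0.623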